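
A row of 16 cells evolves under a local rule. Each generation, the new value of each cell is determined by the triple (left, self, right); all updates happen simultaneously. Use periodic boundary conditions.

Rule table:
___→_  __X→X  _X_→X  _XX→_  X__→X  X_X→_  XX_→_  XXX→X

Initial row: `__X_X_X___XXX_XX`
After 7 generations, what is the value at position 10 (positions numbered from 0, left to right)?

XXX_X_XX_X_X____
_X__X____X_XX__X
_XXXXX__XX___XXX
__XXX_XX__X_X_X_
_X_X____XXX_X_XX
_X_XX__X_X__X___
XX___XXX_XXXXX__
position 10 holds X

X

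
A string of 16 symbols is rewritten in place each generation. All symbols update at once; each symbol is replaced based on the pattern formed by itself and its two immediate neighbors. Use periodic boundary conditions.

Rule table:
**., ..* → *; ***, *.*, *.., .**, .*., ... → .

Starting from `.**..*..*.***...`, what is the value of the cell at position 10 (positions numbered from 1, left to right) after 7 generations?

.

*.*.*..*....*...
......*....*...*
.....*....*...*.
....*....*...*..
...*....*...*...
..*....*...*....
.*....*...*.....
position 10 holds .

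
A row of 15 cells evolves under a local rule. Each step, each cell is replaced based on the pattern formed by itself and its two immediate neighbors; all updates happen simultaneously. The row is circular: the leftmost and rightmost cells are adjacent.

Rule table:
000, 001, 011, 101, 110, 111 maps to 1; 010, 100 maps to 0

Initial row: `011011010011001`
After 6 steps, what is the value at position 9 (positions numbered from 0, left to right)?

1

111111100111010
111111101111101
111111111111111
111111111111111  (fixed point — unchanged through step 6)
position 9 holds 1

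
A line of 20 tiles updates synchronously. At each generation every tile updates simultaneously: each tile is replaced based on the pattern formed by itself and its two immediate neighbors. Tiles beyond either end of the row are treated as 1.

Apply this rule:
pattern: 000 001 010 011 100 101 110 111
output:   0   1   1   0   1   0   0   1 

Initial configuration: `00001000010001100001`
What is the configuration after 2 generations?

generation 1: 10011100111010010010
generation 2: 01101011010011111110

01101011010011111110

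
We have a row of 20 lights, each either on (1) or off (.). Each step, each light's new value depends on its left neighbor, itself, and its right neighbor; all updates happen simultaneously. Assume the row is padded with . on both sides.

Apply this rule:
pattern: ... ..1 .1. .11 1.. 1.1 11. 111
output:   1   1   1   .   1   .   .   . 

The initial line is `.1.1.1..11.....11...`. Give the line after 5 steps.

11111111..11111..111

11.1.111..11111..111
...1....11.....11...
11111111..11111..111
........11.....11...
11111111..11111..111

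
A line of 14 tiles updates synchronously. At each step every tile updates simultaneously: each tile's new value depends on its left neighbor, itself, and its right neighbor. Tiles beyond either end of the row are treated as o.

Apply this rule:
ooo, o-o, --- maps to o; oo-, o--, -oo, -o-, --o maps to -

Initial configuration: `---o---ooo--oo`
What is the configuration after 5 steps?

step 1: -o---o--o----o
step 2: o--o------oo--
step 3: -----oooo-----
step 4: -ooo--oo--ooo-
step 5: o-o--------o-o

o-o--------o-o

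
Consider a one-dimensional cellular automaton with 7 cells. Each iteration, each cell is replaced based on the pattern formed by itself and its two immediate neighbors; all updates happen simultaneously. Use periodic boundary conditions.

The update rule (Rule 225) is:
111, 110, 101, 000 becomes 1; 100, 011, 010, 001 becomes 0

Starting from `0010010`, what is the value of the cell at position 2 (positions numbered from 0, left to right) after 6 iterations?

1000000
0011110
1001110
0000111
0110011
1010001
position 2 holds 1

1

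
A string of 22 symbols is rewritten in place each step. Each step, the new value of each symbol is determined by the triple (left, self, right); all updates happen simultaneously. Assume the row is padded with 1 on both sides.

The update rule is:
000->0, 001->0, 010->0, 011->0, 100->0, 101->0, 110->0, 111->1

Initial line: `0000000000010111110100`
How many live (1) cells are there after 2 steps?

0000000000000011100000
0000000000000001000000
count of 1: 1

1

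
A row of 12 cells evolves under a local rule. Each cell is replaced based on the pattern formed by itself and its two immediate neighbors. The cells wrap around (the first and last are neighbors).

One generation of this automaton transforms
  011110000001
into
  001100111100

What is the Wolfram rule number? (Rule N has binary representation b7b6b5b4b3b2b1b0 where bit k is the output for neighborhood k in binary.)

129

position 2: 111 → 1  (bit 7 = 1)
position 4: 110 → 0  (bit 6 = 0)
position 0: 101 → 0  (bit 5 = 0)
position 5: 100 → 0  (bit 4 = 0)
position 1: 011 → 0  (bit 3 = 0)
position 11: 010 → 0  (bit 2 = 0)
position 10: 001 → 0  (bit 1 = 0)
position 6: 000 → 1  (bit 0 = 1)
bits b7..b0 = 10000001 = 129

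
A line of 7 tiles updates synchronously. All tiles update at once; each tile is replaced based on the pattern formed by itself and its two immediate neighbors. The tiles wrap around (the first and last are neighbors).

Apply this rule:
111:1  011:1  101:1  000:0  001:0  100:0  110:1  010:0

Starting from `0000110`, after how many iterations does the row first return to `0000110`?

1

0000110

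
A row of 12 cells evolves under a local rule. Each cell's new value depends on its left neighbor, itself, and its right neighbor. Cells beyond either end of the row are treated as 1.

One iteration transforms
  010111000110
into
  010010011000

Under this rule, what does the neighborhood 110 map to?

0

At position 5 the neighborhood is 110; the next row has 0 there.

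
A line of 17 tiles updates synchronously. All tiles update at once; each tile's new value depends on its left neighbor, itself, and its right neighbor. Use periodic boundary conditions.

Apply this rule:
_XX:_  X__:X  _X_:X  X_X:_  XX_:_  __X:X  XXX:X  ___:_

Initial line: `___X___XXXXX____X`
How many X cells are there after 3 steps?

X_XXX_X_XXX_X__XX
___X__X__X__XXX_X
X_XXXXXXXXXX_X__X
count of X: 13

13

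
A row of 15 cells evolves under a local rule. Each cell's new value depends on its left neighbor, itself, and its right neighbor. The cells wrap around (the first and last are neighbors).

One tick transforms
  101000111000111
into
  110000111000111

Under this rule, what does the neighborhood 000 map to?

At position 4 the neighborhood is 000; the next row has 0 there.

0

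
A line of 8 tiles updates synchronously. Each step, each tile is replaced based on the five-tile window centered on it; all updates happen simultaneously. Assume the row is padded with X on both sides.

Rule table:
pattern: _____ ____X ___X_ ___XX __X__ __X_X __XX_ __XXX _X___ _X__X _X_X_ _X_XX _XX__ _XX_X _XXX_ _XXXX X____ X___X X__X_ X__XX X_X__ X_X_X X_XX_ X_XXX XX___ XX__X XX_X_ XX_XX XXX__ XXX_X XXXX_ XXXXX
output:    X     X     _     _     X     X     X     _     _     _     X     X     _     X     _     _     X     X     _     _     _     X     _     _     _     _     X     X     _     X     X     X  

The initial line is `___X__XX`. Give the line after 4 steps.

_X_X____
XXX__XX_
XX___XXX
X__X___X

X__X___X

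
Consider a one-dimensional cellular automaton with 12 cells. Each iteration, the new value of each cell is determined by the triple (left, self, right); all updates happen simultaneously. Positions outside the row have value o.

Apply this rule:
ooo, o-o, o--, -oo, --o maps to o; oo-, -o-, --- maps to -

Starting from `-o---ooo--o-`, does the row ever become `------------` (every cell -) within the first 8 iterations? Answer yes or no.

no

iteration 1: o-o-ooo-oo-o
iteration 2: -o-ooo-oo-oo
iteration 3: o-ooo-oo-ooo
iteration 4: -ooo-oo-oooo
iteration 5: ooo-oo-ooooo
iteration 6: oo-oo-oooooo
iteration 7: o-oo-ooooooo
iteration 8: -oo-oooooooo
iteration 8 is -oo-oooooooo, still not uniform -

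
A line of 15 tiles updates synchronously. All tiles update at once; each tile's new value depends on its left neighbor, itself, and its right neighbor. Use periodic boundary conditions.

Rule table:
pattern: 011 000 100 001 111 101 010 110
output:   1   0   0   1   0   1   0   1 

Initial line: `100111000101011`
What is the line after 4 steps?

step 1: 101101001010110
step 2: 011110010101111
step 3: 110010101011001
step 4: 010101010111011

010101010111011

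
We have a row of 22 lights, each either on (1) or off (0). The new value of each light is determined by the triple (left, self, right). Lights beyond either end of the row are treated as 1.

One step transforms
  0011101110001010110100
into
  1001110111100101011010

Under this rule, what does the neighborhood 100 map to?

1

At position 0 the neighborhood is 100; the next row has 1 there.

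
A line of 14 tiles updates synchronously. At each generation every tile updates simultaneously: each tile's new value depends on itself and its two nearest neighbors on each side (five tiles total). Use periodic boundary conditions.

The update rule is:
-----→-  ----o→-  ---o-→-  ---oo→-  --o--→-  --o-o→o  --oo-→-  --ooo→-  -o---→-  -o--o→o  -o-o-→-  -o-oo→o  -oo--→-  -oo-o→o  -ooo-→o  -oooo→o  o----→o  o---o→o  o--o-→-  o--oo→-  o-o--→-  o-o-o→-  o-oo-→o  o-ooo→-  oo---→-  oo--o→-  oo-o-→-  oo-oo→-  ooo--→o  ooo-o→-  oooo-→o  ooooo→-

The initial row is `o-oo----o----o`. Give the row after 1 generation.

o-o--o----o---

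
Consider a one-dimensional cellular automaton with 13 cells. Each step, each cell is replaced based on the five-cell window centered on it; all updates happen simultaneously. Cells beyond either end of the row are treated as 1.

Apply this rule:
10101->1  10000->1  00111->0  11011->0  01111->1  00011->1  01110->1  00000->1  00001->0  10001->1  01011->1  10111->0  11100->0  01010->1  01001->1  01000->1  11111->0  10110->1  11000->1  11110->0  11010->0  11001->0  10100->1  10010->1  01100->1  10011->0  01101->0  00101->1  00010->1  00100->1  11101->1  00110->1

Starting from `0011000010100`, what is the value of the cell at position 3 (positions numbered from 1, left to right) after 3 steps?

1

step 1: 0011110111110
step 2: 0001010010010
step 3: 1111111111111
position 3 holds 1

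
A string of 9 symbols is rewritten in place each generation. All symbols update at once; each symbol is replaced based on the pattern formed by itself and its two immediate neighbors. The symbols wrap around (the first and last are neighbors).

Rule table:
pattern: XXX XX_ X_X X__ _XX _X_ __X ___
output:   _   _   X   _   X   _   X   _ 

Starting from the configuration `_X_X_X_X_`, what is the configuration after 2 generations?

_X_X_X__X

X_X_X_X__
_X_X_X__X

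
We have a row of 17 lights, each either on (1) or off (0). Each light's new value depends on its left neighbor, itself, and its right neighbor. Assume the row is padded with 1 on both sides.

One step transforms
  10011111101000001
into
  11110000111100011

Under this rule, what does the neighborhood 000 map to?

0

At position 12 the neighborhood is 000; the next row has 0 there.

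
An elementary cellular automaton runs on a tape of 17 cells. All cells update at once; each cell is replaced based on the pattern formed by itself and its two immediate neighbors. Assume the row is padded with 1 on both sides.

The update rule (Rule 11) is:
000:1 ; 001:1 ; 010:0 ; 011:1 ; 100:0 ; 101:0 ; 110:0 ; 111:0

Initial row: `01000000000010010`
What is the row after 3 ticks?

tick 1: 00011111111100100
tick 2: 01110000000001001
tick 3: 01000111111110011

01000111111110011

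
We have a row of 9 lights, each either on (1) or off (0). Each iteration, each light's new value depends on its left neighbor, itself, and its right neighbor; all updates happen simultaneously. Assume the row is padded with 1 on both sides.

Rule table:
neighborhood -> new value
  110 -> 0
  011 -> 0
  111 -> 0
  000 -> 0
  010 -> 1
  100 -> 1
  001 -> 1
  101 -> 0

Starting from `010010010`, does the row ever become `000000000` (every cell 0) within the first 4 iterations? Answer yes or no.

yes

011111110
000000000
all cells are 0 at iteration 2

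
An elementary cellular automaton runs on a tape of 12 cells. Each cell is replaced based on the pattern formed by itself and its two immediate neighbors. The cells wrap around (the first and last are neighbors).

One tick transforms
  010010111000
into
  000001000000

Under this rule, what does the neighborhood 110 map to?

0

At position 8 the neighborhood is 110; the next row has 0 there.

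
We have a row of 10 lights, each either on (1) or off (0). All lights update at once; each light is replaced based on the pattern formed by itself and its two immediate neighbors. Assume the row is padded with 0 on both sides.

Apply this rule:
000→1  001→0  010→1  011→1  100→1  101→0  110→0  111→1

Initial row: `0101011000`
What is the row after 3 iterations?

0101010111
0101010110
0101010101

0101010101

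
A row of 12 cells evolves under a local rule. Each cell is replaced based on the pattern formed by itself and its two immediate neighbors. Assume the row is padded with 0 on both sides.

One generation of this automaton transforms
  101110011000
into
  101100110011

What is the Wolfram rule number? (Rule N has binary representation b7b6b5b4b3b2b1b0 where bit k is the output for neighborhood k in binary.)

143

position 3: 111 → 1  (bit 7 = 1)
position 4: 110 → 0  (bit 6 = 0)
position 1: 101 → 0  (bit 5 = 0)
position 5: 100 → 0  (bit 4 = 0)
position 2: 011 → 1  (bit 3 = 1)
position 0: 010 → 1  (bit 2 = 1)
position 6: 001 → 1  (bit 1 = 1)
position 10: 000 → 1  (bit 0 = 1)
bits b7..b0 = 10001111 = 143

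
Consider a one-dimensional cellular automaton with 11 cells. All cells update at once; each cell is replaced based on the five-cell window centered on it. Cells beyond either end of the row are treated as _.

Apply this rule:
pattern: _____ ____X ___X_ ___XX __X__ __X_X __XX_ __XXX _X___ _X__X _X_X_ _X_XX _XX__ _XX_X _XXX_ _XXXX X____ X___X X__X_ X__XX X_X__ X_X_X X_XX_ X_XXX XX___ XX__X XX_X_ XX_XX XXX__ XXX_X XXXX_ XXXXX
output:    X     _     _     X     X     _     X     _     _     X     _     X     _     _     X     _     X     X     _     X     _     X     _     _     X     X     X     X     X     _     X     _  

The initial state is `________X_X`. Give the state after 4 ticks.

X_X__XX_XX_

XXXXXX_____
____XXXXXXX
XX_X_____XX
X_X__XX_XX_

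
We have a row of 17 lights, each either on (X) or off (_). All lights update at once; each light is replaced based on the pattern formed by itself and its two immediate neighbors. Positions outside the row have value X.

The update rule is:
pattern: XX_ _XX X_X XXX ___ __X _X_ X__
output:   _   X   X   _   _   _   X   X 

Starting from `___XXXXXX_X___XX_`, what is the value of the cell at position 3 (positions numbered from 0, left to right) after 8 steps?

X

X__X_____XXX__X_X
_X_XX____X__X_XXX
XXXX_X___XX_XXX__
____XXX__X_XX__X_
X___X__X_XXX_X_XX
_X__XX_XXX__XXXX_
XXX_X_XX__X_X___X
___XXXX_X_XXXX__X
position 3 holds X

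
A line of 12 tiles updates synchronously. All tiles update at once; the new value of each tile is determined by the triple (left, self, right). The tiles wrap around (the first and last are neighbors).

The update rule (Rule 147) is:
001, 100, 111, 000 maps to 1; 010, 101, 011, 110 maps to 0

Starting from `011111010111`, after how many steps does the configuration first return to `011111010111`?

001110000010
110101111101
100000111000
011111010111

4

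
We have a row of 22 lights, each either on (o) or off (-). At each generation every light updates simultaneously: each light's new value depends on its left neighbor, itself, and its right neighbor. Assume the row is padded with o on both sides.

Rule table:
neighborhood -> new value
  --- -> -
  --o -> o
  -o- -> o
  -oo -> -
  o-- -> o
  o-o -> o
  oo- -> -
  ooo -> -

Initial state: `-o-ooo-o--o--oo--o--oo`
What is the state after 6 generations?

ooo---ooooooo--ooooo--
---o-o-------oo-----oo
o-ooooo-----o--o---o--
-o-----o---oooooo-oooo
ooo---ooo-o------o----
---o-o---ooo----ooo--o

---o-o---ooo----ooo--o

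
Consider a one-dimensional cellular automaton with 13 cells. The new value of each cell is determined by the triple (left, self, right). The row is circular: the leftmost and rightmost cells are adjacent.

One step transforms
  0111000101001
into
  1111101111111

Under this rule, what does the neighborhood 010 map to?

At position 7 the neighborhood is 010; the next row has 1 there.

1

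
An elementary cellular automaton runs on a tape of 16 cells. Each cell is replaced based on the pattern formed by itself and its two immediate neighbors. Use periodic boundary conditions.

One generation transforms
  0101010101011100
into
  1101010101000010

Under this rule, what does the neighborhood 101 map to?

At position 2 the neighborhood is 101; the next row has 0 there.

0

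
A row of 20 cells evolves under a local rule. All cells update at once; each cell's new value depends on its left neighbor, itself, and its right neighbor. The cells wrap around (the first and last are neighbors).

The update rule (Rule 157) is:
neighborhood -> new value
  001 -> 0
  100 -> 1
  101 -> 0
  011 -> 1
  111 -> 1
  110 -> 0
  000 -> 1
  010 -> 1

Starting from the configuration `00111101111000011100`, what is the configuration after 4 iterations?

10110101010101010010

10111001110111011011
00110101100110010011
10100101010101011010
10110101010101010010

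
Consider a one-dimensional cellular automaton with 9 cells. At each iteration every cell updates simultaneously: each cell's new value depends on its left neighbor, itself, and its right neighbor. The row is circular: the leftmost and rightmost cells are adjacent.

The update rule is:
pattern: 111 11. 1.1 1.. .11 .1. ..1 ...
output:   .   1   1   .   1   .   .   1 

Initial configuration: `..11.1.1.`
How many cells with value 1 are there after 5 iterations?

3

1.111.1..
.11.11...
.11111.11
11...1111
.1.1.1...
count of 1: 3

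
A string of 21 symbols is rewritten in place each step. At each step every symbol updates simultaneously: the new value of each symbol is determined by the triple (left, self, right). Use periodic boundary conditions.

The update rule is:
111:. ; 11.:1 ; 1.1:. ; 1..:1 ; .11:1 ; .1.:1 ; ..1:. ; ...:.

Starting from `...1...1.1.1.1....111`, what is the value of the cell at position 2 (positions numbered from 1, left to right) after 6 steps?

1

step 1: 1..11..1.1.1.11...1.1
step 2: 11.111.1.1.1.111..1.1
step 3: .1.1.1.1.1.1.1.11.1.1
step 4: .1.1.1.1.1.1.1.11.1.1  (fixed point — unchanged through step 6)
position 2 holds 1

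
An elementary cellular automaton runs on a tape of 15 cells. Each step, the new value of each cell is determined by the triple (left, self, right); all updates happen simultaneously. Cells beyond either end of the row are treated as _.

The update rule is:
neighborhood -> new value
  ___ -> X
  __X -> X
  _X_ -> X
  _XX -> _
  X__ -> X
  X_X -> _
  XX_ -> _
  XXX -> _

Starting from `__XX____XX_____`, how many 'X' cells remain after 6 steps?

4

XX__XXXX__XXXXX
__XX____XX_____  (repeats step 0; period 2)
step 6: __XX____XX_____
count of X: 4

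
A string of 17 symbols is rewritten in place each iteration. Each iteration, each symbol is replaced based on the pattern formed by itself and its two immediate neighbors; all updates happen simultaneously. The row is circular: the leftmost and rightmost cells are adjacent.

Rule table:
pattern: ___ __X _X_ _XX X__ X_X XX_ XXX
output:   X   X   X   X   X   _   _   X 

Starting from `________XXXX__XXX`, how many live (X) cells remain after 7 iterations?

XXXXXXXXXXX_XXXX_
XXXXXXXXXX__XXX__
XXXXXXXXX_XXXX_XX
XXXXXXXX__XXX__XX
XXXXXXX_XXXX_XXXX
XXXXXX__XXX__XXXX
XXXXX_XXXX_XXXXXX
count of X: 15

15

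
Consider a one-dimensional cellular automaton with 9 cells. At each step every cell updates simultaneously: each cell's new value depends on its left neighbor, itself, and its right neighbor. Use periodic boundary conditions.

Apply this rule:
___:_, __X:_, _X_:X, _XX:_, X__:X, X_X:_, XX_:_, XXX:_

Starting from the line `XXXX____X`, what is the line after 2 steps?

step 1: ____X____
step 2: ____XX___

____XX___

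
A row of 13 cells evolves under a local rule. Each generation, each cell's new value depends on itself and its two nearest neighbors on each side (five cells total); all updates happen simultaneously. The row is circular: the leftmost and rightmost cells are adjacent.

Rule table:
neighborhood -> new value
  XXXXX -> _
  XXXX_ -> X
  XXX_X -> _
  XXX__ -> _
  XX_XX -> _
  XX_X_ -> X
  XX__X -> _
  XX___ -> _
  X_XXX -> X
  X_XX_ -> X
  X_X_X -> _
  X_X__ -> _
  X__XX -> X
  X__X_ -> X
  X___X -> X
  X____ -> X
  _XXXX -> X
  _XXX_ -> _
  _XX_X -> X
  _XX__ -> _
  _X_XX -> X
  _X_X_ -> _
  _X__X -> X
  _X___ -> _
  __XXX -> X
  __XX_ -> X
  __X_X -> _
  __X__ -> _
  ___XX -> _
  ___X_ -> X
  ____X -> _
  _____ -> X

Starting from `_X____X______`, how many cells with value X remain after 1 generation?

7

generation 1: X__X_X__XXXX_
count of X: 7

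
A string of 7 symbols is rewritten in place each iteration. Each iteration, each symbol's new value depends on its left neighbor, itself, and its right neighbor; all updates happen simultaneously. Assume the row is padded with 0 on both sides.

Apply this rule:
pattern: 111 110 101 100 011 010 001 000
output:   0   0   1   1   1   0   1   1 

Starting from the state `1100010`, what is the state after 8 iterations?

1011101
0110010
1101101
1011010
0110101
1101010
1010101
0101010

0101010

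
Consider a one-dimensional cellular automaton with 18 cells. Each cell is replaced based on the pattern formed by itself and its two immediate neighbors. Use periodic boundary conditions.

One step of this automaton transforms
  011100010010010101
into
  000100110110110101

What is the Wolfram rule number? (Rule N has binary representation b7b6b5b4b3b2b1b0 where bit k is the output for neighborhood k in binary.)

70

position 2: 111 → 0  (bit 7 = 0)
position 3: 110 → 1  (bit 6 = 1)
position 0: 101 → 0  (bit 5 = 0)
position 4: 100 → 0  (bit 4 = 0)
position 1: 011 → 0  (bit 3 = 0)
position 7: 010 → 1  (bit 2 = 1)
position 6: 001 → 1  (bit 1 = 1)
position 5: 000 → 0  (bit 0 = 0)
bits b7..b0 = 01000110 = 70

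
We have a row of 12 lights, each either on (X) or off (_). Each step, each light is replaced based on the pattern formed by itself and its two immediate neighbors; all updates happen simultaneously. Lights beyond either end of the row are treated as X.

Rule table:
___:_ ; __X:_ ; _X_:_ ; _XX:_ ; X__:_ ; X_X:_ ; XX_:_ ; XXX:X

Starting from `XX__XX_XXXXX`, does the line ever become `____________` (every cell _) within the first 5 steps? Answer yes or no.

step 1: X_______XXXX
step 2: _________XXX
step 3: __________XX
step 4: ___________X
step 5: ____________
all cells are _ at step 5

yes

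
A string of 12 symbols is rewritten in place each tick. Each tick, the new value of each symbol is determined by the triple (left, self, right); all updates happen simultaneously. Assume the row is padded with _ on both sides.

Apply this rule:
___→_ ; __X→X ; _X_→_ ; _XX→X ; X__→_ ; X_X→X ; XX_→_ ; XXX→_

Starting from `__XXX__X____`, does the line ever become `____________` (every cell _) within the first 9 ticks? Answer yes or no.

yes

_XX___X_____
XX___X______
X___X_______
___X________
__X_________
_X__________
X___________
____________
all cells are _ at tick 8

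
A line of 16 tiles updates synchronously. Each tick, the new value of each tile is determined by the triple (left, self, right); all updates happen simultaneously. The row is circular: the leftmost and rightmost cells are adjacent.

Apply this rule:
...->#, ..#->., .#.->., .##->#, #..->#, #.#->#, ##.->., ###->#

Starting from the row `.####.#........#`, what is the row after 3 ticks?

tick 1: ####.#.#######..
tick 2: ###.#.#######.#.
tick 3: ##.#.#######.#.#

##.#.#######.#.#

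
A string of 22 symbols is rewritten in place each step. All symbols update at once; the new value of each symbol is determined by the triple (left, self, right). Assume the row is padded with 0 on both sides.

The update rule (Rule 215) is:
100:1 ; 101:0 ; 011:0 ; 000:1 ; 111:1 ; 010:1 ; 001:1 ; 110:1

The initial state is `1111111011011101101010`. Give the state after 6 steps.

step 1: 0111111001001100101011
step 2: 1011111111110111101001
step 3: 1001111111110011101111
step 4: 1110111111111101100111
step 5: 0110011111111100111011
step 6: 1011101111111111011001

1011101111111111011001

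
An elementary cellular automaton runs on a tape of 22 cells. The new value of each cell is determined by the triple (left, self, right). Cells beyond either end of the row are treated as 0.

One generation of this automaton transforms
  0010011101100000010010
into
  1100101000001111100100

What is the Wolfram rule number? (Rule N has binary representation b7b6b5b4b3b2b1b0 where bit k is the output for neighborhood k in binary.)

position 6: 111 → 1  (bit 7 = 1)
position 7: 110 → 0  (bit 6 = 0)
position 8: 101 → 0  (bit 5 = 0)
position 3: 100 → 0  (bit 4 = 0)
position 5: 011 → 0  (bit 3 = 0)
position 2: 010 → 0  (bit 2 = 0)
position 1: 001 → 1  (bit 1 = 1)
position 0: 000 → 1  (bit 0 = 1)
bits b7..b0 = 10000011 = 131

131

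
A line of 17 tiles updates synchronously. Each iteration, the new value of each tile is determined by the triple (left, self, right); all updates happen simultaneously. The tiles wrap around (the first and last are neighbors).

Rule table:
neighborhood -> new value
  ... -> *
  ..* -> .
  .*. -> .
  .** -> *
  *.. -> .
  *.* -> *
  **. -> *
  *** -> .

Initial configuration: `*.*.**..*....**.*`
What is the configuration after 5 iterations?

iteration 1: **.***....**.****
iteration 2: .***.*.**.****...
iteration 3: .*.**.*****..*.**
iteration 4: *.*****...*...***
iteration 5: ***...*.*...*.*..

***...*.*...*.*..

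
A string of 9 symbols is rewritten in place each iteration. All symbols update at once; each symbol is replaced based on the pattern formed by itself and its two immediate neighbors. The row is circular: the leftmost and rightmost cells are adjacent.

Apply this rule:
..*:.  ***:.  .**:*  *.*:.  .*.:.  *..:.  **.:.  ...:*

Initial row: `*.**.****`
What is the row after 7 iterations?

..*..*...
*......**
..****.*.
*.*......
....****.
***.*....
*.....**.

*.....**.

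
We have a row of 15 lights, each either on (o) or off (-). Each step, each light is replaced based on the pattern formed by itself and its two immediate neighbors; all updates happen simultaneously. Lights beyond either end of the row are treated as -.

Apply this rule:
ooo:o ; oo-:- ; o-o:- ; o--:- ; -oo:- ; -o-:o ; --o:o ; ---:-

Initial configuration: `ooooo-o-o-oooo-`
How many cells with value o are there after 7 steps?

5

-ooo--o-o--oo--
o-o--oo-o-o----
o-o-o---o-o----
o-o-o--oo-o----
o-o-o-o---o----
o-o-o-o--oo----
o-o-o-o-o------
count of o: 5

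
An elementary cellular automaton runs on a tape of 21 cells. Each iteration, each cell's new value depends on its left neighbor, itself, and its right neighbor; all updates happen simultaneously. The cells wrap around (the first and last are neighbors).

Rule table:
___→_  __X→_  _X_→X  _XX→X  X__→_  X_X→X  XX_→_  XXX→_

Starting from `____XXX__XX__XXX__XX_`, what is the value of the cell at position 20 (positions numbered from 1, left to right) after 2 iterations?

_

____X____X___X____X__
____X____X___X____X__
position 20 holds _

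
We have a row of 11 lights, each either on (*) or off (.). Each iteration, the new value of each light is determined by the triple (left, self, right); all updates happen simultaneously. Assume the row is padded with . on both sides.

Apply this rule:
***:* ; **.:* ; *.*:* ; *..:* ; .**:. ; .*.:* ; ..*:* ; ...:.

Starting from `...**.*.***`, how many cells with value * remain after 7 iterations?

8

..*.****.**
.***.****.*
*.***.*****
**.***.****
.**.***.***
*.**.***.**
**.**.***.*
count of *: 8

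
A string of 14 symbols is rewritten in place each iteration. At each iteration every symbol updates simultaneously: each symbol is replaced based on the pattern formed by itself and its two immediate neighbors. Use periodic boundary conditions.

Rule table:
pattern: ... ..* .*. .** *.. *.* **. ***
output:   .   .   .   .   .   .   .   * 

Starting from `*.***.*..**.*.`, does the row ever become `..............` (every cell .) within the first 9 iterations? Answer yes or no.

...*..........
..............
all cells are . at iteration 2

yes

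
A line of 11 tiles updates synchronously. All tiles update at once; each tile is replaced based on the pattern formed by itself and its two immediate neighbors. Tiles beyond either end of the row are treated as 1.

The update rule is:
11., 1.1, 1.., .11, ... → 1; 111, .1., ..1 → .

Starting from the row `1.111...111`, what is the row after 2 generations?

..111.11.1.

111.111.1..
..111.11.1.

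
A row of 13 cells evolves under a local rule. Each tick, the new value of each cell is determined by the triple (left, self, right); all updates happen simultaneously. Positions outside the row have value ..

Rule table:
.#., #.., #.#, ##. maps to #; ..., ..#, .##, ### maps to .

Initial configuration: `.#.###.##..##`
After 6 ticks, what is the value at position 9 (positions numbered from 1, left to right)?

tick 1: .##..##.##..#
tick 2: ..##..##.##.#
tick 3: ...##..##.###
tick 4: ....##..##..#
tick 5: .....##..##.#
tick 6: ......##..###
position 9 holds .

.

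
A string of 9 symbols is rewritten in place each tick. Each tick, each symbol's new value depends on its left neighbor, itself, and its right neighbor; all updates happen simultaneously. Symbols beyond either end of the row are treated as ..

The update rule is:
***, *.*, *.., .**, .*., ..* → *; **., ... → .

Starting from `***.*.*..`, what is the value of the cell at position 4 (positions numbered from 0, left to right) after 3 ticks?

*

**.*****.
*.*****.*
******.**
position 4 holds *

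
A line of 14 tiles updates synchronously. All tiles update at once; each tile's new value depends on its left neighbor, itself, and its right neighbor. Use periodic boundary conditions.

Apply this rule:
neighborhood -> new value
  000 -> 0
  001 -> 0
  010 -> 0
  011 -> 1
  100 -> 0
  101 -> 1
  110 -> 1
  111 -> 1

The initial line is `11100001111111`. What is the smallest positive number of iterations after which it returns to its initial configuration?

1

11100001111111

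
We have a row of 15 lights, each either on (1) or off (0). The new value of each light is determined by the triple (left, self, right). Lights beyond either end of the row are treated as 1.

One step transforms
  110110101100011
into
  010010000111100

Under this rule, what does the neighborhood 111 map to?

At position 0 the neighborhood is 111; the next row has 0 there.

0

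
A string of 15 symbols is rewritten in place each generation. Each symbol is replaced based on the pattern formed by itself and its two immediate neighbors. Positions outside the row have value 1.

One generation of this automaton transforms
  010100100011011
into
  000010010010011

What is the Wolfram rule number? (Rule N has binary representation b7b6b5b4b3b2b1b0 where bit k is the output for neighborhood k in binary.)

152

position 14: 111 → 1  (bit 7 = 1)
position 11: 110 → 0  (bit 6 = 0)
position 0: 101 → 0  (bit 5 = 0)
position 4: 100 → 1  (bit 4 = 1)
position 10: 011 → 1  (bit 3 = 1)
position 1: 010 → 0  (bit 2 = 0)
position 5: 001 → 0  (bit 1 = 0)
position 8: 000 → 0  (bit 0 = 0)
bits b7..b0 = 10011000 = 152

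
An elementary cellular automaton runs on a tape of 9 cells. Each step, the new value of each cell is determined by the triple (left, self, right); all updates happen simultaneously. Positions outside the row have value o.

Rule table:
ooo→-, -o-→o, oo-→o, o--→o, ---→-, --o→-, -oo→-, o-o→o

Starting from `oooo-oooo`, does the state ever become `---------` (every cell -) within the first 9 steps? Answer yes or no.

no

step 1: ---oo----
step 2: o---oo---
step 3: oo---oo--
step 4: -oo---oo-
step 5: o-oo---oo
step 6: oo-oo----
step 7: -oo-oo---
step 8: o-oo-oo--
step 9: oo-oo-oo-
step 9 is oo-oo-oo-, still not uniform -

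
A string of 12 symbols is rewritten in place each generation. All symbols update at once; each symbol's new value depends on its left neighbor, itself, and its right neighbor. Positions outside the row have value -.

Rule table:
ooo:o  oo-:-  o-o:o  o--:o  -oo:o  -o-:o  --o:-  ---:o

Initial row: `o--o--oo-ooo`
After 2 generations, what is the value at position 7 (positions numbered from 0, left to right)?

oo-oo-o-ooo-
o-oo-ooooo-o
position 7 holds o

o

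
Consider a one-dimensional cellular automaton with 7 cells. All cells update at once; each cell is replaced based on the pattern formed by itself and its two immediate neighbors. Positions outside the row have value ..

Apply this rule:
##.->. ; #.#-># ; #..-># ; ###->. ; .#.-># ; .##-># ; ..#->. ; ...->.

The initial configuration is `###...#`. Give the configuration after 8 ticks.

#..#..#
##.##.#
#.##.##
###.##.
#..##.#
##.#.##
#.####.
###...#

###...#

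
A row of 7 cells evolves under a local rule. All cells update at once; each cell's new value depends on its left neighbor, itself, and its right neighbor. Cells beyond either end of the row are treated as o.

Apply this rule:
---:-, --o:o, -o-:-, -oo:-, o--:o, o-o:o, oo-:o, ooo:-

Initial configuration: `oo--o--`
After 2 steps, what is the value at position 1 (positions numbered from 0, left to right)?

-

-ooo-oo
o--oo--
position 1 holds -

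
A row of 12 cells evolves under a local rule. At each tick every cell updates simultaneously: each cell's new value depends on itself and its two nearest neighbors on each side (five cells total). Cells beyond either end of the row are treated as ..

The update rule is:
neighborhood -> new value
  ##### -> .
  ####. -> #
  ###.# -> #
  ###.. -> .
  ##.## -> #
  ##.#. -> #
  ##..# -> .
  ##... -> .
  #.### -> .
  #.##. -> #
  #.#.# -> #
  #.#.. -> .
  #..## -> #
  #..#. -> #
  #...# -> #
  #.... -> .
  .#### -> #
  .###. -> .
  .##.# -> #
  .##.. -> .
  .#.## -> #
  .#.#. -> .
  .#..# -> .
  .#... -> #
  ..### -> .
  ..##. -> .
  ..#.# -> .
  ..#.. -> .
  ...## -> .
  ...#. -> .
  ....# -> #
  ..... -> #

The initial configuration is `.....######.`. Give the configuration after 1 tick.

####..#..#..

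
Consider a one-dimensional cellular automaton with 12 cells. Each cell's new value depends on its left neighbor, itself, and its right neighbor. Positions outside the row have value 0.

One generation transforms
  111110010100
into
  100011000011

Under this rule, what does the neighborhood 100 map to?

At position 5 the neighborhood is 100; the next row has 1 there.

1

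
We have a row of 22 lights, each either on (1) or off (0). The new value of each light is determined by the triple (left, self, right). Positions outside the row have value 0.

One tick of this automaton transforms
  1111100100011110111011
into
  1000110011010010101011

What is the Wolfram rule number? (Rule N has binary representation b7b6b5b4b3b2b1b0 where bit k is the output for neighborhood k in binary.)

89

position 1: 111 → 0  (bit 7 = 0)
position 4: 110 → 1  (bit 6 = 1)
position 15: 101 → 0  (bit 5 = 0)
position 5: 100 → 1  (bit 4 = 1)
position 0: 011 → 1  (bit 3 = 1)
position 7: 010 → 0  (bit 2 = 0)
position 6: 001 → 0  (bit 1 = 0)
position 9: 000 → 1  (bit 0 = 1)
bits b7..b0 = 01011001 = 89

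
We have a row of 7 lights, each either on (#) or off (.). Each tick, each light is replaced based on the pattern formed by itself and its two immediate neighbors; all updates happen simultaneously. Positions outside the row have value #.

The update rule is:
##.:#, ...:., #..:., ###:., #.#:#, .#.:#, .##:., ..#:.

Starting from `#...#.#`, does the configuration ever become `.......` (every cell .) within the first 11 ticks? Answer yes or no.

no

#...##.
#....##
#......
#......  (fixed point — unchanged through tick 11)
tick 11 is #......, still not uniform .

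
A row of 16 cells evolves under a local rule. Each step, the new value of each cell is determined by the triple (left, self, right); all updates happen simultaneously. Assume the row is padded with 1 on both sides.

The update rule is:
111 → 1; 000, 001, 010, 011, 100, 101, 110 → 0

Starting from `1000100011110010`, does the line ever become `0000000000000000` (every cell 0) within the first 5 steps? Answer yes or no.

step 1: 0000000001100000
step 2: 0000000000000000
all cells are 0 at step 2

yes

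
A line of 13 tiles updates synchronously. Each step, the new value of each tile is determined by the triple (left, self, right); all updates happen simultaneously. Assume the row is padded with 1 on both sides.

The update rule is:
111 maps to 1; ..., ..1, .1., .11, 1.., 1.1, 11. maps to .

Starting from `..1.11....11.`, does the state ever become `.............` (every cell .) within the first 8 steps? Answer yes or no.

yes

step 1: .............
all cells are . at step 1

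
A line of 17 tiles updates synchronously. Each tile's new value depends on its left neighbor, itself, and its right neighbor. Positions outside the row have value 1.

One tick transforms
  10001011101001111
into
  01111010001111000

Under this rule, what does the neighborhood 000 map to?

1

At position 2 the neighborhood is 000; the next row has 1 there.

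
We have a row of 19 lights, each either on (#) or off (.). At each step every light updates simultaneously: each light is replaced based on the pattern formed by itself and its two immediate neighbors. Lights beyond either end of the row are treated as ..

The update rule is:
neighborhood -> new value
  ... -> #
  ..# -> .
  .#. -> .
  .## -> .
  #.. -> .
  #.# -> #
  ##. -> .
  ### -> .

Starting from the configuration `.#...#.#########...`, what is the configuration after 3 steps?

step 1: ...#..#..........##
step 2: ##......########...
step 3: ...####..........##

...####..........##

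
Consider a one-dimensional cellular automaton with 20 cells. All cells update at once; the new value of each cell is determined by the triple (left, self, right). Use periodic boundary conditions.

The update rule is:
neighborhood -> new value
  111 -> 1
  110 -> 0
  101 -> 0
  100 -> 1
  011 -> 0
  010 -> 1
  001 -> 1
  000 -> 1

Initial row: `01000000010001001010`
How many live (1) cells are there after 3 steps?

18

11111111111111111011
11111111111111110001
11111111111111101110
count of 1: 18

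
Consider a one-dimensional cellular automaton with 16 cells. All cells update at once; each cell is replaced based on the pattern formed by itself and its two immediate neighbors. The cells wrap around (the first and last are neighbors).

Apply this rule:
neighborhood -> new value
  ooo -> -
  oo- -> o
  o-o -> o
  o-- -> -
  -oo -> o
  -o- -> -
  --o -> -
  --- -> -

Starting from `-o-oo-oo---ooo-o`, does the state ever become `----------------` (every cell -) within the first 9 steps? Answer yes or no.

yes

o-oooooo---o-oo-
-oo----o----oooo
ooo---------o--o
--o------------o
----------------
all cells are - at step 5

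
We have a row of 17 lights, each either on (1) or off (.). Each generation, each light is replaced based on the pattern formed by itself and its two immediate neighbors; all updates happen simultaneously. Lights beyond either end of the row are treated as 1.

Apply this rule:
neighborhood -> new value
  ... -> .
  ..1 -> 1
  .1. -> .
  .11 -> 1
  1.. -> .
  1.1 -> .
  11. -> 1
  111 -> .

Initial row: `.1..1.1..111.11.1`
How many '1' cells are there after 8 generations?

9

...1....11.1.11.1
..1....111...11.1
.1....11.1..111.1
.....111...11.1.1
....11.1..111...1
...111...11.1..11
..11.1..111...11.
.111...11.1..111.
count of 1: 9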